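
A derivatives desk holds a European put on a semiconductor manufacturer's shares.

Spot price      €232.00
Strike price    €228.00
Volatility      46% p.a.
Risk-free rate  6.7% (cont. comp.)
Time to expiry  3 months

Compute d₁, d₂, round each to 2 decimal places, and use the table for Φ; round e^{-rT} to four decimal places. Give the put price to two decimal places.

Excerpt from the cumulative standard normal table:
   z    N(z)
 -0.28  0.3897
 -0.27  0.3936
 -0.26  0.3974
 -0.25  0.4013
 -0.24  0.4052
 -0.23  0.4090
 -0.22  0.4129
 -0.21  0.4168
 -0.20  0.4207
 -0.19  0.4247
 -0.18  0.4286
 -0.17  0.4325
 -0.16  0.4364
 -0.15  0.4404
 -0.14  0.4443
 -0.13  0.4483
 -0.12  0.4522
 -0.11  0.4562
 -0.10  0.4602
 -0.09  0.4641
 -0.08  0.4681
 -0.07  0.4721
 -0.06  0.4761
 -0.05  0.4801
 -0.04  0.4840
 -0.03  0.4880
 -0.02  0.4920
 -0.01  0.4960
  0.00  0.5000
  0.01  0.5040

T = 0.25;  σ√T = 0.2300
d₁ = [ln(232/228) + (0.067 + 0.46²/2)·0.25] / 0.2300 = [0.0174 + 0.0432] / 0.2300 = 0.2634 → 0.26
d₂ = d₁ − σ√T = 0.2634 − 0.2300 = 0.0334 → 0.03
e^(−rT) = e^(−0.067·0.25) = 0.9834
N(−d₂) = N(-0.03) = 0.4880;  N(−d₁) = N(-0.26) = 0.3974
P = 228·0.9834·0.4880 − 232·0.3974 = 109.4170 − 92.1968 = 17.2202

€17.22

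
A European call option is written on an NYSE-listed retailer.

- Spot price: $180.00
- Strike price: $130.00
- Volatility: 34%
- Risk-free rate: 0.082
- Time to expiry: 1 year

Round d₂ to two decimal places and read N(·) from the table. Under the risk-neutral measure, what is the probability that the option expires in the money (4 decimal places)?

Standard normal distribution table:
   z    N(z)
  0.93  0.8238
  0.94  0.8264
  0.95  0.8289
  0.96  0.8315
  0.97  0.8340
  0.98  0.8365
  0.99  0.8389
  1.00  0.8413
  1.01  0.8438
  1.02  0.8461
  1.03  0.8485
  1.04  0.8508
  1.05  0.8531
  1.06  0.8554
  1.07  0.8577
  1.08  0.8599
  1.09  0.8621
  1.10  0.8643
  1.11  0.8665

σ√T = 0.34·√1 = 0.3400
ln(S/K) + (r + σ²/2)T = ln(180/130) + (0.082 + 0.34²/2)·1 = 0.3254 + 0.1398 = 0.4652
d₁ = 0.4652 / 0.3400 = 1.3683 ⇒ 1.37
d₂ = d₁ − σ√T = 1.3683 − 0.3400 = 1.0283 ⇒ 1.03
Risk-neutral Pr[S_T > K] = N(d₂) = N(1.03) = 0.8485

0.8485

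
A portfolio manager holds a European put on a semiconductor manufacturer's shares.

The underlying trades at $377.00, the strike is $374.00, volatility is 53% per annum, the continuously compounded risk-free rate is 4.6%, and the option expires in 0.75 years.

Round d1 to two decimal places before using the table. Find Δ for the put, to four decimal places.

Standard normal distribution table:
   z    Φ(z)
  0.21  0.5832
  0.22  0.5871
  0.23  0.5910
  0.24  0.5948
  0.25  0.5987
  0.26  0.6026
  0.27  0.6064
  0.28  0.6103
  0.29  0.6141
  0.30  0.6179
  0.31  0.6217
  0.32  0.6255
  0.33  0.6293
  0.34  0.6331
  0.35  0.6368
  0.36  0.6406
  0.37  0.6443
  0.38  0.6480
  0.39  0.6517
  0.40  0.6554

-0.3745

σ√T = 0.53 × 0.8660 = 0.4590
d₁ = [ln(377/374) + (0.046 + 0.53²/2)·0.75] / 0.4590 = [0.0080 + 0.1398] / 0.4590 = 0.3221 → 0.32
N(d₁) = N(0.32) = 0.6255
Δ_put = N(d₁) − 1 = 0.6255 − 1 = -0.3745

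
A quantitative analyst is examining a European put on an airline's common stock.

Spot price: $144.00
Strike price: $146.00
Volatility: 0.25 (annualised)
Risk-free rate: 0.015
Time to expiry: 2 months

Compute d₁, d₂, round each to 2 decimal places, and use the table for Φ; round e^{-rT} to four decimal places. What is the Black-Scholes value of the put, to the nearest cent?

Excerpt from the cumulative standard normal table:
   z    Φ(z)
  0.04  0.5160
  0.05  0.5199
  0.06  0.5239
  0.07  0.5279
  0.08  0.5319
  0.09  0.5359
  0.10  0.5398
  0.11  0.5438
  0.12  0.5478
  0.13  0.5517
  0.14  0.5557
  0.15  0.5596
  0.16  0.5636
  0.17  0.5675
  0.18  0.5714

σ√T = 0.25·√0.1667 = 0.1021
d₁ = [ln(144/146) + (0.015 + 0.25²/2)·0.1667] / 0.1021 = [-0.0138 + 0.0077] / 0.1021 = -0.0596 ≈ -0.06
d₂ = d₁ − σ√T = -0.0596 − 0.1021 = -0.1617 ≈ -0.16
e^(−rT) = e^(−0.015·0.1667) = 0.9975
N(−d₂) = N(0.16) = 0.5636;  N(−d₁) = N(0.06) = 0.5239
P = 146·0.9975·0.5636 − 144·0.5239 = 82.0799 − 75.4416 = 6.6383

$6.64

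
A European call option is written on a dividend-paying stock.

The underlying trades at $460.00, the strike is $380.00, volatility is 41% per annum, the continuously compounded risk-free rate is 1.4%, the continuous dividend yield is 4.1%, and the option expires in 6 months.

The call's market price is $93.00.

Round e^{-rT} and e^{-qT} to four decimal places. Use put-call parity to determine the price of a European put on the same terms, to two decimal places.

$19.68

e^(−qT) = e^(−0.041·0.5) = 0.9797;  e^(−rT) = e^(−0.014·0.5) = 0.9930
Put-call parity: C − P = S·e^(−qT) − K·e^(−rT) = 460·0.9797 − 380·0.9930 = 450.6620 − 377.3400 = 73.3220
P = C − (C − P) = 93.00 − (73.3220) = 19.6780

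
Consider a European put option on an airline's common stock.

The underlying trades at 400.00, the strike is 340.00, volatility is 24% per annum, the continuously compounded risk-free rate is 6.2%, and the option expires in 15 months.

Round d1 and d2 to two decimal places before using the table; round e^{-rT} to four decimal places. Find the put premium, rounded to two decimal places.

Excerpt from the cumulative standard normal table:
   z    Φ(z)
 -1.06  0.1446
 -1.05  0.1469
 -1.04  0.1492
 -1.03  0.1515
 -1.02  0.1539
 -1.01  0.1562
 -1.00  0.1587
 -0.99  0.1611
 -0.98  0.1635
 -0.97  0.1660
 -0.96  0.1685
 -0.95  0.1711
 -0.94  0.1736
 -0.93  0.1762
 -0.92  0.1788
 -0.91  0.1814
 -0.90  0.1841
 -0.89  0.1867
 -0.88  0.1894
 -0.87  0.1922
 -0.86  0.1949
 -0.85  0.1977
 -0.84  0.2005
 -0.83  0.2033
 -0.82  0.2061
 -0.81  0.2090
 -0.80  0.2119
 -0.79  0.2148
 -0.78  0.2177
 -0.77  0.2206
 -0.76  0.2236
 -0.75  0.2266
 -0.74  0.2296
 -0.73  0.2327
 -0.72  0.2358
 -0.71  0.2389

9.75

σ√T = 0.24·√1.25 = 0.2683
d₁ = [ln(400/340) + (0.062 + 0.24²/2)·1.25] / 0.2683 = [0.1625 + 0.1135] / 0.2683 = 1.0287 ⇒ 1.03
d₂ = d₁ − σ√T = 1.0287 − 0.2683 = 0.7603 ⇒ 0.76
exp(−rT) = exp(−0.062·1.25) = 0.9254
N(−d₂) = N(-0.76) = 0.2236;  N(−d₁) = N(-1.03) = 0.1515
P = 340·0.9254·0.2236 − 400·0.1515 = 70.3526 − 60.6000 = 9.7526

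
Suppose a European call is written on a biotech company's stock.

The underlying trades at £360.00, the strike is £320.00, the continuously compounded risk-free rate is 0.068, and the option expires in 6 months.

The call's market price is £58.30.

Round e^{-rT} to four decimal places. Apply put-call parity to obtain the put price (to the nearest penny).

e^(−rT) = e^(−0.068·0.5) = 0.9666
Put-call parity: C − P = S − K·e^(−rT) = 360 − 320·0.9666 = 360 − 309.3120 = 50.6880
P = C − (C − P) = 58.30 − (50.6880) = 7.6120

£7.61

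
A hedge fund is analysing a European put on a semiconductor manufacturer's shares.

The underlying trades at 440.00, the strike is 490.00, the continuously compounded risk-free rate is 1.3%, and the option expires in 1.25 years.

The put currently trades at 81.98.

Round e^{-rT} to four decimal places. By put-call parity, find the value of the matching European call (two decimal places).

39.87

e^(−rT) = e^(−0.013·1.25) = 0.9839
Put-call parity: C − P = S − K·e^(−rT) = 440 − 490·0.9839 = 440 − 482.1110 = -42.1110
C = P + (C − P) = 81.98 + (-42.1110) = 39.8690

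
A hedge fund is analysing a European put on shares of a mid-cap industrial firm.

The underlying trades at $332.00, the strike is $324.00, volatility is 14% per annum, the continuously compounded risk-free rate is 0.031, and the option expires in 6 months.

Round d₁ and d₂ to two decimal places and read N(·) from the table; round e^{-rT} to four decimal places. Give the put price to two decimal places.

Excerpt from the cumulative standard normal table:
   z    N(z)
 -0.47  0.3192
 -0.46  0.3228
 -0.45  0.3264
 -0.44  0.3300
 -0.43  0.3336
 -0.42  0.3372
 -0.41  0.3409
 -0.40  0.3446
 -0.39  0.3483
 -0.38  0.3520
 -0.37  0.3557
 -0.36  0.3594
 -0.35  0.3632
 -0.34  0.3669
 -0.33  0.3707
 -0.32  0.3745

σ√T = 0.14 × 0.7071 = 0.0990
d₁ = [ln(332/324) + (0.031 + 0.14²/2)·0.5] / 0.0990 = [0.0244 + 0.0204] / 0.0990 = 0.4525 ⇒ 0.45
d₂ = d₁ − σ√T = 0.4525 − 0.0990 = 0.3535 ⇒ 0.35
e^(−rT) = e^(−0.031·0.5) = 0.9846
N(−d₂) = N(-0.35) = 0.3632;  N(−d₁) = N(-0.45) = 0.3264
P = 324·0.9846·0.3632 − 332·0.3264 = 115.8646 − 108.3648 = 7.4998

$7.50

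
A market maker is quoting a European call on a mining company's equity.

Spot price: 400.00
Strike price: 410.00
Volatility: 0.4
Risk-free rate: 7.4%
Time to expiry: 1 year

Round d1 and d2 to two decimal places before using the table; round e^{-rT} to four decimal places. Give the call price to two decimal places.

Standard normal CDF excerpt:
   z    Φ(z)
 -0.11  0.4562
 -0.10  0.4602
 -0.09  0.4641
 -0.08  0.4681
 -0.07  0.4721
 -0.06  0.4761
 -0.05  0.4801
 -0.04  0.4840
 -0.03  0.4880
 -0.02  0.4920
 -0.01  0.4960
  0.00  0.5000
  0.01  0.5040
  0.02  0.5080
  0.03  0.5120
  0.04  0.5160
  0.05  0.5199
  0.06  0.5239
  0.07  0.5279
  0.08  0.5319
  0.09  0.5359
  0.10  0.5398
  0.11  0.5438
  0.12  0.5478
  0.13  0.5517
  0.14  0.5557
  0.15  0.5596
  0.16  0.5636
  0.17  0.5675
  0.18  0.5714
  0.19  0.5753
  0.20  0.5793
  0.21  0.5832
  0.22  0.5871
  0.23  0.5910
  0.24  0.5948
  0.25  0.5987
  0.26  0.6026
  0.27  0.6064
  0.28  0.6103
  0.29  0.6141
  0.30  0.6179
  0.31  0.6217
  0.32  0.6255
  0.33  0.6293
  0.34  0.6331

71.96

T = 1;  σ√T = 0.4000
d₁ = [ln(400/410) + (0.074 + 0.4²/2)·1] / 0.4000 = [-0.0247 + 0.1540] / 0.4000 = 0.3233 ≈ 0.32
d₂ = d₁ − σ√T = 0.3233 − 0.4000 = -0.0767 ≈ -0.08
exp(−rT) = exp(−0.074·1) = 0.9287
N(d₁) = N(0.32) = 0.6255;  N(d₂) = N(-0.08) = 0.4681
C = 400·0.6255 − 410·0.9287·0.4681 = 250.2000 − 178.2370 = 71.9630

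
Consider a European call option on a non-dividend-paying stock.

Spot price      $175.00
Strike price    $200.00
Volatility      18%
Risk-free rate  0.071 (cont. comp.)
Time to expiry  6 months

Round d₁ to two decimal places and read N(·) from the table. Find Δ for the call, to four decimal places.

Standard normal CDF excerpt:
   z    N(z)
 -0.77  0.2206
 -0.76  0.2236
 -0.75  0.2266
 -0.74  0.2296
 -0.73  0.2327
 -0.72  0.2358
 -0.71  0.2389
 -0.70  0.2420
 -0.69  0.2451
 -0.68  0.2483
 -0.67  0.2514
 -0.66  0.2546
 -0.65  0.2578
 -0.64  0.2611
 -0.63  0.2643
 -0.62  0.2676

0.2389

T = 0.5;  σ√T = 0.1273
d₁ = [ln(175/200) + (0.071 + ½·0.18²)·0.5] / (σ√T) = (-0.1335 + 0.0436) / 0.1273 = -0.7066 ⇒ -0.71
N(d₁) = N(-0.71) = 0.2389
Δ_call = N(d₁) = 0.2389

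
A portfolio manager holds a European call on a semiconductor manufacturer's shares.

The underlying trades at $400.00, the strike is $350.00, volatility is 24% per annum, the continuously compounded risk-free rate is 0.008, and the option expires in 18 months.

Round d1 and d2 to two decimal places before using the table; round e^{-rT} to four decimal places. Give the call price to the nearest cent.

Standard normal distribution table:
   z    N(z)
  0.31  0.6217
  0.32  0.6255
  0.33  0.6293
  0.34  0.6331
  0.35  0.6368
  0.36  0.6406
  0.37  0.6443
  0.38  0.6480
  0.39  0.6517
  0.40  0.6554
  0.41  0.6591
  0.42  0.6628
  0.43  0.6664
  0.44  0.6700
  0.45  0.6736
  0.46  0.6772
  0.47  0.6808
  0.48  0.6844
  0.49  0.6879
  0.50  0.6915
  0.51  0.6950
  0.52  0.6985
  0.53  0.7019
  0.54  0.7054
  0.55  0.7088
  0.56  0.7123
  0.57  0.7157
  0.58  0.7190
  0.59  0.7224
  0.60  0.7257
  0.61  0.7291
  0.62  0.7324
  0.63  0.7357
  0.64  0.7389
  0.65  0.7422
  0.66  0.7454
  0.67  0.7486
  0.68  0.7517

T = 1.5;  σ√T = 0.2939
ln(S/K) + (r + σ²/2)T = ln(400/350) + (0.008 + 0.24²/2)·1.5 = 0.1335 + 0.0552 = 0.1887
d₁ = 0.1887 / 0.2939 = 0.6421 → 0.64
d₂ = d₁ − σ√T = 0.6421 − 0.2939 = 0.3481 → 0.35
e^(−rT) = e^(−0.008·1.5) = 0.9881
C = 400·N(0.64) − 350·0.9881·N(0.35) = 400·0.7389 − 350·0.9881·0.6368 = 295.5600 − 220.2277 = 75.3323

$75.33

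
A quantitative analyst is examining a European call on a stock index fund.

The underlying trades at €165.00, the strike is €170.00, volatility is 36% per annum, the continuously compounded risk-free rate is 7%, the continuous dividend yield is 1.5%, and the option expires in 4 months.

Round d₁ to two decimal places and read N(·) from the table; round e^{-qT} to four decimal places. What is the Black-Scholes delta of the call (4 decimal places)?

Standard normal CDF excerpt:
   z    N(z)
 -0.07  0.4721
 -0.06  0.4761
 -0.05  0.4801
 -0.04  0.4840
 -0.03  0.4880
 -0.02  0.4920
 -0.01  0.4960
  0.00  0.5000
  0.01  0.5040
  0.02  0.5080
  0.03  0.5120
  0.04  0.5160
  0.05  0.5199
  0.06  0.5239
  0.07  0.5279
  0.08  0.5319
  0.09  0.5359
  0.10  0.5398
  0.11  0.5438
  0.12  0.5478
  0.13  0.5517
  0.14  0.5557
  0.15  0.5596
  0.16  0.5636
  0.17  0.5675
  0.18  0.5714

T = 0.3333;  σ√T = 0.2078
d₁ = [ln(165/170) + (0.07 − 0.015 + ½·0.36²)·0.3333] / (σ√T) = (-0.0299 + 0.0399) / 0.2078 = 0.0485 → 0.05
N(d₁) = N(0.05) = 0.5199
Δ_call = exp(−qT)·N(d₁) = 0.9950·0.5199 = 0.5173

0.5173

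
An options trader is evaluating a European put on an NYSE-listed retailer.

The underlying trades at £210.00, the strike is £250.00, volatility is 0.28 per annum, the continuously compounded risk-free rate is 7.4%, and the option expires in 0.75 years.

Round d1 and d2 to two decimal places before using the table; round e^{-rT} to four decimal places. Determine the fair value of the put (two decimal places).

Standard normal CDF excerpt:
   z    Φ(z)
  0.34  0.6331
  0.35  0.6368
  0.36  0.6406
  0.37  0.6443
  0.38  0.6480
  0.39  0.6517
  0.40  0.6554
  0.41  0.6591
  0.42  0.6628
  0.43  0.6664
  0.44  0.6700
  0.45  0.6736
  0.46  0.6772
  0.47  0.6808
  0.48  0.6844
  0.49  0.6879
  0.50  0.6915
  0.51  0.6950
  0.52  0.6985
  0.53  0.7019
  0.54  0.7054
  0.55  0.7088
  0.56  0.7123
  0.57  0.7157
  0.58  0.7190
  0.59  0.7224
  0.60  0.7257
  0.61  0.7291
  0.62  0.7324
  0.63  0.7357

σ√T = 0.28 × 0.8660 = 0.2425
d₁ = [ln(210/250) + (0.074 + ½·0.28²)·0.75] / (σ√T) = (-0.1744 + 0.0849) / 0.2425 = -0.3689 which rounds to -0.37
d₂ = -0.3689 − 0.2425 = -0.6114 which rounds to -0.61
exp(−rT) = exp(−0.074·0.75) = 0.9460
P = 250·0.9460·N(0.61) − 210·N(0.37) = 250·0.9460·0.7291 − 210·0.6443 = 172.4322 − 135.3030 = 37.1292

£37.13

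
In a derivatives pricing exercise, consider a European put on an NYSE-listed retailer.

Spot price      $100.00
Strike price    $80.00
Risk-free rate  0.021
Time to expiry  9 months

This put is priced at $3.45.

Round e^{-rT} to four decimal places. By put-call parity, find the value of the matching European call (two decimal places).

exp(−rT) = exp(−0.021·0.75) = 0.9844
Put-call parity: C − P = S − K·e^(−rT) = 100 − 80·0.9844 = 100 − 78.7520 = 21.2480
C = P + (C − P) = 3.45 + (21.2480) = 24.6980

$24.70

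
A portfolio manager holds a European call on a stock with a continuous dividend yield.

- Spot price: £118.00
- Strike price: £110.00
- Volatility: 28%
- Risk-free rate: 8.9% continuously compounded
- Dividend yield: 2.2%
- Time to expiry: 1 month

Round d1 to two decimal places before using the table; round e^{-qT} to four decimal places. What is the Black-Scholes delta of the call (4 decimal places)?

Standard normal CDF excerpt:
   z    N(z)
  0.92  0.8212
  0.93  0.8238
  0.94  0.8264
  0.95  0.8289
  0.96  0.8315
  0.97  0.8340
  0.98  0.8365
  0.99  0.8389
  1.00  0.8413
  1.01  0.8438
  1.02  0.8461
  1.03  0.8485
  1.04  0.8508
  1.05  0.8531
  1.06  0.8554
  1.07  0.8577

0.8350

σ√T = 0.28 × 0.2887 = 0.0808
d₁ = [ln(118/110) + (0.089 − 0.022 + 0.28²/2)·0.08333] / 0.0808 = [0.0702 + 0.0089] / 0.0808 = 0.9780 which rounds to 0.98
N(d₁) = N(0.98) = 0.8365
Δ_call = exp(−qT)·N(d₁) = 0.9982·0.8365 = 0.8350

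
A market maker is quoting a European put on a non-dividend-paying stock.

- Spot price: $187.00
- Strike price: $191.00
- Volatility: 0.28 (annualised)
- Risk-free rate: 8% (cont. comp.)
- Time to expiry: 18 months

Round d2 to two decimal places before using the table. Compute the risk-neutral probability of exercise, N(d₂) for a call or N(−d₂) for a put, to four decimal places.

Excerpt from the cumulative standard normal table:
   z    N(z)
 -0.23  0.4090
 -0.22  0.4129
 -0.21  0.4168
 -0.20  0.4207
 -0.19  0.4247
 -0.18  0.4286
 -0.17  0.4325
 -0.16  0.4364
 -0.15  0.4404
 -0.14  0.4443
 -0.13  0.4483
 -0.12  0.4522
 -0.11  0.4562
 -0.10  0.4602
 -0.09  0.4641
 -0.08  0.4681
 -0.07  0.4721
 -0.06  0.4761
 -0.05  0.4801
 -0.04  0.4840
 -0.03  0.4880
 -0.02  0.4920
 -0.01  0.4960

0.4522

σ√T = 0.28·√1.5 = 0.3429
d₁ = [ln(187/191) + (0.08 + ½·0.28²)·1.5] / (σ√T) = (-0.0212 + 0.1788) / 0.3429 = 0.4597 which rounds to 0.46
d₂ = 0.4597 − 0.3429 = 0.1167 which rounds to 0.12
Risk-neutral Pr[S_T < K] = N(−d₂) = N(-0.12) = 0.4522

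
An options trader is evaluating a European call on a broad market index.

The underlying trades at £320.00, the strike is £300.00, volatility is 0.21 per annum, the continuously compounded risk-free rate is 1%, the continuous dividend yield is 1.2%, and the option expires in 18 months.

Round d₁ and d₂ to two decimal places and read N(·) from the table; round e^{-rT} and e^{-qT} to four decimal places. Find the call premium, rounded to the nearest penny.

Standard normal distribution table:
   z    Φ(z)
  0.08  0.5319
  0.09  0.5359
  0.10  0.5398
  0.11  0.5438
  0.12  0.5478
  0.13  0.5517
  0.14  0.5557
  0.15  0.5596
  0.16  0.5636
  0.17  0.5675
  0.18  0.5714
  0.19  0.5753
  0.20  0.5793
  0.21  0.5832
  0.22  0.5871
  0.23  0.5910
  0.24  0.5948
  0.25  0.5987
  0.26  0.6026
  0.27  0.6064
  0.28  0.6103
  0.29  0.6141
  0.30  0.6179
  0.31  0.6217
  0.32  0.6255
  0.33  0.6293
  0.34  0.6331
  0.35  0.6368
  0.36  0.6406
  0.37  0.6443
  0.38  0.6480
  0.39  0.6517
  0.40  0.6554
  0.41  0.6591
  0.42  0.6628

σ√T = 0.21·√1.5 = 0.2572
d₁ = [ln(320/300) + (0.01 − 0.012 + ½·0.21²)·1.5] / (σ√T) = (0.0645 + 0.0301) / 0.2572 = 0.3679 which rounds to 0.37
d₂ = 0.3679 − 0.2572 = 0.1107 which rounds to 0.11
e^(−qT) = e^(−0.012·1.5) = 0.9822;  e^(−rT) = e^(−0.01·1.5) = 0.9851
C = 320·0.9822·N(0.37) − 300·0.9851·N(0.11) = 320·0.9822·0.6443 − 300·0.9851·0.5438 = 202.5061 − 160.7092 = 41.7969

£41.80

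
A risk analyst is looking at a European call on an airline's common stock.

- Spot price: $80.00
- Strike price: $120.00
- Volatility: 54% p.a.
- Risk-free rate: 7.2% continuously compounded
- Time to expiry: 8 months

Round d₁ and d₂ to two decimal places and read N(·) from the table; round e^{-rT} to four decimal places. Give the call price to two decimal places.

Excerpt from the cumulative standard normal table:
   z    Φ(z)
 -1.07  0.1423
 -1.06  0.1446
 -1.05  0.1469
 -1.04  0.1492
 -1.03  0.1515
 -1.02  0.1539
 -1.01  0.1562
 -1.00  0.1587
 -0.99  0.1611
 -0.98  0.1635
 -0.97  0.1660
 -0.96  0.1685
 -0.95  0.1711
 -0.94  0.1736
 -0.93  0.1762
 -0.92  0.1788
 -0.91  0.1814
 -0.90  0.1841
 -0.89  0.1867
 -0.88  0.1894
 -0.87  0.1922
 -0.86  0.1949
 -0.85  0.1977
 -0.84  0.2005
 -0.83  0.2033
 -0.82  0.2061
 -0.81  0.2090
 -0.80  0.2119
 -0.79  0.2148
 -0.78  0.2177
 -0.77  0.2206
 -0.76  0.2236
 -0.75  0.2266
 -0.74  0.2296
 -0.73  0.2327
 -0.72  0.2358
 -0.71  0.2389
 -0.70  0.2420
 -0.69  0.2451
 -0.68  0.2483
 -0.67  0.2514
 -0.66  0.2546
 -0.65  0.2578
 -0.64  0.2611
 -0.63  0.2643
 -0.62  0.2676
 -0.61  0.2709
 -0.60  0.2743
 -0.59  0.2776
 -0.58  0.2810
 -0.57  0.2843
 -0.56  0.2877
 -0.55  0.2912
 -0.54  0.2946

σ√T = 0.54·√0.6667 = 0.4409
d₁ = [ln(80/120) + (0.072 + ½·0.54²)·0.6667] / (σ√T) = (-0.4055 + 0.1452) / 0.4409 = -0.5903 ⇒ -0.59
d₂ = -0.5903 − 0.4409 = -1.0312 ⇒ -1.03
exp(−rT) = exp(−0.072·0.6667) = 0.9531
N(d₁) = N(-0.59) = 0.2776;  N(d₂) = N(-1.03) = 0.1515
C = 80·0.2776 − 120·0.9531·0.1515 = 22.2080 − 17.3274 = 4.8806

$4.88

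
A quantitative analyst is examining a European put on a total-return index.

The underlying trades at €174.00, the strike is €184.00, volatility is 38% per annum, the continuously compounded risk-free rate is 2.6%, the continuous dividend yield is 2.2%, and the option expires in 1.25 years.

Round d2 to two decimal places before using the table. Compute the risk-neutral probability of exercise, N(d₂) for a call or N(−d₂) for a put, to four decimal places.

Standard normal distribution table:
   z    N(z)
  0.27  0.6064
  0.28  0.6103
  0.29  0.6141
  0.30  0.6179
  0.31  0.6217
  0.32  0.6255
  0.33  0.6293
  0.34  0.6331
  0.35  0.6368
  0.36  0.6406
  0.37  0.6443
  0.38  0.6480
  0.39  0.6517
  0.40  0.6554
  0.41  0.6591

σ√T = 0.38 × 1.1180 = 0.4249
d₁ = [ln(174/184) + (0.026 − 0.022 + 0.38²/2)·1.25] / 0.4249 = [-0.0559 + 0.0953] / 0.4249 = 0.0927 → 0.09
d₂ = d₁ − σ√T = 0.0927 − 0.4249 = -0.3322 → -0.33
Risk-neutral Pr[S_T < K] = N(−d₂) = N(0.33) = 0.6293

0.6293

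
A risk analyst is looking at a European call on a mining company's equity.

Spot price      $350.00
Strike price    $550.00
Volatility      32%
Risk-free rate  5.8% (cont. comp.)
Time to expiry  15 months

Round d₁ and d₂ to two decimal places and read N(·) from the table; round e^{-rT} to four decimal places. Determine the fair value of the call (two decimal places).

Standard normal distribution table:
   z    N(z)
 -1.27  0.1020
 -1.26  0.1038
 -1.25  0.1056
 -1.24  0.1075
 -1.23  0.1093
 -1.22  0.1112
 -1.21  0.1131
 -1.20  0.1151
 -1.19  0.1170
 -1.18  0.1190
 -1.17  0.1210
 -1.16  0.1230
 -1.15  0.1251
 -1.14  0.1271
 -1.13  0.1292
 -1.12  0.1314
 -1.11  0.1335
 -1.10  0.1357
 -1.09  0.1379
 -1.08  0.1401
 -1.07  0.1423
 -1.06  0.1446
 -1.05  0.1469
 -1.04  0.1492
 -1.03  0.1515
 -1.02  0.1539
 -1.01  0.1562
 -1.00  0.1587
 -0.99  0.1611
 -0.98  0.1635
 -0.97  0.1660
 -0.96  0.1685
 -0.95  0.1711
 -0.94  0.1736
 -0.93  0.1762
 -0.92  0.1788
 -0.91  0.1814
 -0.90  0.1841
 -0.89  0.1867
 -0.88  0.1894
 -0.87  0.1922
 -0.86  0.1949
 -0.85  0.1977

$11.30

T = 1.25;  σ√T = 0.3578
ln(S/K) + (r + σ²/2)T = ln(350/550) + (0.058 + 0.32²/2)·1.25 = -0.4520 + 0.1365 = -0.3155
d₁ = -0.3155 / 0.3578 = -0.8818 ≈ -0.88
d₂ = d₁ − σ√T = -0.8818 − 0.3578 = -1.2396 ≈ -1.24
e^(−rT) = e^(−0.058·1.25) = 0.9301
N(d₁) = N(-0.88) = 0.1894;  N(d₂) = N(-1.24) = 0.1075
C = 350·0.1894 − 550·0.9301·0.1075 = 66.2900 − 54.9922 = 11.2978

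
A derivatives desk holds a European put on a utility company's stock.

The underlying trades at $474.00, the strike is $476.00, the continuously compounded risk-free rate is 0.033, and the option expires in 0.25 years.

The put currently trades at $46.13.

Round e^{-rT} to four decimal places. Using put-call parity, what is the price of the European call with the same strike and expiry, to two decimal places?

exp(−rT) = exp(−0.033·0.25) = 0.9918
Put-call parity: C − P = S − K·e^(−rT) = 474 − 476·0.9918 = 474 − 472.0968 = 1.9032
C = P + (C − P) = 46.13 + (1.9032) = 48.0332

$48.03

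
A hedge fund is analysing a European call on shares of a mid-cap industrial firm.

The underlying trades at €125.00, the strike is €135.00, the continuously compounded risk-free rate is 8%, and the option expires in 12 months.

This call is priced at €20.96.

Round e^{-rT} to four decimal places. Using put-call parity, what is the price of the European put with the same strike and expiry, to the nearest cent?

e^(−rT) = e^(−0.08·1) = 0.9231
Put-call parity: C − P = S − K·e^(−rT) = 125 − 135·0.9231 = 125 − 124.6185 = 0.3815
P = C − (C − P) = 20.96 − (0.3815) = 20.5785

€20.58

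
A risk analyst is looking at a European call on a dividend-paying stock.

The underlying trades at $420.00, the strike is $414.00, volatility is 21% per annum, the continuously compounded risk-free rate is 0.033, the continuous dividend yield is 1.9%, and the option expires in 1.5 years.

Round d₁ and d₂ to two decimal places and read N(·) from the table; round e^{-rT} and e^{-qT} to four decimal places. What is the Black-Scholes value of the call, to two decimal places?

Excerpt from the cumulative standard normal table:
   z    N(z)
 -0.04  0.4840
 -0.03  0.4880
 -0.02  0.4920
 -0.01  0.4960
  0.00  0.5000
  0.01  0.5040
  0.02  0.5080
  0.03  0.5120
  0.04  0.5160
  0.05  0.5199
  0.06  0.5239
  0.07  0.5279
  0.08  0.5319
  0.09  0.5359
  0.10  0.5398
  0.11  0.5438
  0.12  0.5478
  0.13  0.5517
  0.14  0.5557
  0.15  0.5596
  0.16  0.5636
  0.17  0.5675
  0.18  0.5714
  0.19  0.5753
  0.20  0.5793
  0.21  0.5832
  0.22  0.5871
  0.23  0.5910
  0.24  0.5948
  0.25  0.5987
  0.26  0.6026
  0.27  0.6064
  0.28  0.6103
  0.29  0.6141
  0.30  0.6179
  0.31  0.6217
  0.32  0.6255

$48.95

T = 1.5;  σ√T = 0.2572
d₁ = [ln(420/414) + (0.033 − 0.019 + 0.21²/2)·1.5] / 0.2572 = [0.0144 + 0.0541] / 0.2572 = 0.2662 which rounds to 0.27
d₂ = d₁ − σ√T = 0.2662 − 0.2572 = 0.0090 which rounds to 0.01
e^(−qT) = e^(−0.019·1.5) = 0.9719;  e^(−rT) = e^(−0.033·1.5) = 0.9517
N(d₁) = N(0.27) = 0.6064;  N(d₂) = N(0.01) = 0.5040
C = 420·0.9719·0.6064 − 414·0.9517·0.5040 = 247.5313 − 198.5779 = 48.9534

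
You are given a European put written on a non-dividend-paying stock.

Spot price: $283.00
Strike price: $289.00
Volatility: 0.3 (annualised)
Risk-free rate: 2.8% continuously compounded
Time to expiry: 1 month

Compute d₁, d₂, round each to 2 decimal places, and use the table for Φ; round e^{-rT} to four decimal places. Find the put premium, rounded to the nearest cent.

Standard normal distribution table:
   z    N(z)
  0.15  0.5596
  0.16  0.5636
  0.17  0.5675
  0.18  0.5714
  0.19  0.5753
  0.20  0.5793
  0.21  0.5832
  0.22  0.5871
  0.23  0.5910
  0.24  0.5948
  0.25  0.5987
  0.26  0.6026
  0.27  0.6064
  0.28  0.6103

$13.15

σ√T = 0.3 × 0.2887 = 0.0866
d₁ = [ln(283/289) + (0.028 + ½·0.3²)·0.08333] / (σ√T) = (-0.0210 + 0.0061) / 0.0866 = -0.1720 ≈ -0.17
d₂ = -0.1720 − 0.0866 = -0.2586 ≈ -0.26
exp(−rT) = exp(−0.028·0.08333) = 0.9977
N(−d₂) = N(0.26) = 0.6026;  N(−d₁) = N(0.17) = 0.5675
P = 289·0.9977·0.6026 − 283·0.5675 = 173.7509 − 160.6025 = 13.1484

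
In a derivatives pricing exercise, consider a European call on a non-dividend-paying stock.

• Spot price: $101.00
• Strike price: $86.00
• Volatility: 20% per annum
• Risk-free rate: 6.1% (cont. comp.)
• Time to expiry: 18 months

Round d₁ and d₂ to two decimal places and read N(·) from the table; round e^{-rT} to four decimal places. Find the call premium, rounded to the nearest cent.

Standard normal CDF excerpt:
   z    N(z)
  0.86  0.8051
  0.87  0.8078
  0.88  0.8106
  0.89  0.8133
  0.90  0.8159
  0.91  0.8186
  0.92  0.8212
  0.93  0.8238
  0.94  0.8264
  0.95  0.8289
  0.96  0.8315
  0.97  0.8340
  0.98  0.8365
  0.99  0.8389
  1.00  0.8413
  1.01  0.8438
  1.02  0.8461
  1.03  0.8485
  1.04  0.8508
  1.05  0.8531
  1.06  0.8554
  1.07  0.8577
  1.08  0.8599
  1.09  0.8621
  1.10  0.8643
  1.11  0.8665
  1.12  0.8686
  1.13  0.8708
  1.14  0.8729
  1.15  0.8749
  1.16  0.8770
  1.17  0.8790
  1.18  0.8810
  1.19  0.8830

σ√T = 0.2 × 1.2247 = 0.2449
d₁ = [ln(101/86) + (0.061 + 0.2²/2)·1.5] / 0.2449 = [0.1608 + 0.1215] / 0.2449 = 1.1524 → 1.15
d₂ = d₁ − σ√T = 1.1524 − 0.2449 = 0.9074 → 0.91
exp(−rT) = exp(−0.061·1.5) = 0.9126
C = 101·N(1.15) − 86·0.9126·N(0.91) = 101·0.8749 − 86·0.9126·0.8186 = 88.3649 − 64.2467 = 24.1182

$24.12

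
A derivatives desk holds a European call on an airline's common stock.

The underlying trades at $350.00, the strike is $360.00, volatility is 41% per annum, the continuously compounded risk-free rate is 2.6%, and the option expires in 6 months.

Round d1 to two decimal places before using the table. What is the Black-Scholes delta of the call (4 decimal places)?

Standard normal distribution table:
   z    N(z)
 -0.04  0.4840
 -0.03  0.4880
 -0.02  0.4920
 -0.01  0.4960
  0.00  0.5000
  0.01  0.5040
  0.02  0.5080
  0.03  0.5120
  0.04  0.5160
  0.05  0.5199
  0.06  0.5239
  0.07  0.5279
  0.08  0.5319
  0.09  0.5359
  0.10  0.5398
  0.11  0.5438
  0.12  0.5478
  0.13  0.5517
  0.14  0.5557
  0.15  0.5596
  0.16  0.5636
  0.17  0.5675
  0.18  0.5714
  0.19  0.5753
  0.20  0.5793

T = 0.5;  σ√T = 0.2899
d₁ = [ln(350/360) + (0.026 + ½·0.41²)·0.5] / (σ√T) = (-0.0282 + 0.0550) / 0.2899 = 0.0926 ⇒ 0.09
N(d₁) = N(0.09) = 0.5359
Δ_call = N(d₁) = 0.5359

0.5359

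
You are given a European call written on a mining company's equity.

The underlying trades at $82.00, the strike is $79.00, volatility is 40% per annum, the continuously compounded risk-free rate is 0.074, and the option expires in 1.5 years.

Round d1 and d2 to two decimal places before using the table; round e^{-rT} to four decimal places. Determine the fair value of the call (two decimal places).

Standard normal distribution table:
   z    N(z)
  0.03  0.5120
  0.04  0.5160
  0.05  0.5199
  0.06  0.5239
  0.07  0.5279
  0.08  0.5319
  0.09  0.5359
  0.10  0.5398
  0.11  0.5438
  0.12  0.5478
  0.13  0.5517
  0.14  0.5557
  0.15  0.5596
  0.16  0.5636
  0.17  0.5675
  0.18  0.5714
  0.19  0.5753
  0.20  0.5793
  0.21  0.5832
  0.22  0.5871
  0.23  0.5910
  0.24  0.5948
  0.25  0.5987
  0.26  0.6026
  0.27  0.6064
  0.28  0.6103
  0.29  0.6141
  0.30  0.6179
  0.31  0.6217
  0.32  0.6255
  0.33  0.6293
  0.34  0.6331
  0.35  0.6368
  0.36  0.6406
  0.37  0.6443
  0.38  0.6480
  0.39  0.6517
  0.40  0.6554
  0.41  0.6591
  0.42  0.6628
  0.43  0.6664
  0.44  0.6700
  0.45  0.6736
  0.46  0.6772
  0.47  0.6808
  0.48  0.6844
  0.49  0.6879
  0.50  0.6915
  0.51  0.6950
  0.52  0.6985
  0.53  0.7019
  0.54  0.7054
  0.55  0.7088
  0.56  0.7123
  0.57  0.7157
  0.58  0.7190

$21.08

σ√T = 0.4·√1.5 = 0.4899
d₁ = [ln(82/79) + (0.074 + ½·0.4²)·1.5] / (σ√T) = (0.0373 + 0.2310) / 0.4899 = 0.5476 which rounds to 0.55
d₂ = 0.5476 − 0.4899 = 0.0577 which rounds to 0.06
exp(−rT) = exp(−0.074·1.5) = 0.8949
N(d₁) = N(0.55) = 0.7088;  N(d₂) = N(0.06) = 0.5239
C = 82·0.7088 − 79·0.8949·0.5239 = 58.1216 − 37.0382 = 21.0834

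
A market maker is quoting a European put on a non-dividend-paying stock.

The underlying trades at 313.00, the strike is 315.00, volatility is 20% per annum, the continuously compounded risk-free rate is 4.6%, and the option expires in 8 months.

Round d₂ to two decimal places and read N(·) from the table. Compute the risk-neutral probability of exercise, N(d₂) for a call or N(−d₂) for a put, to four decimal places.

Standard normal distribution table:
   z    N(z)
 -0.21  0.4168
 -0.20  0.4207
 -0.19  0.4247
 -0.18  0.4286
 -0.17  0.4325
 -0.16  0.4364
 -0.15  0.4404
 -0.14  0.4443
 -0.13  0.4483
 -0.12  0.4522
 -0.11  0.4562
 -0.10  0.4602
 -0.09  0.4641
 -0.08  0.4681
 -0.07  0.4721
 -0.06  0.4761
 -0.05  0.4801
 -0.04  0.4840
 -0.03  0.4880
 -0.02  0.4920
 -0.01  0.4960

σ√T = 0.2·√0.6667 = 0.1633
d₁ = [ln(313/315) + (0.046 + 0.2²/2)·0.6667] / 0.1633 = [-0.0064 + 0.0440] / 0.1633 = 0.2304 ≈ 0.23
d₂ = d₁ − σ√T = 0.2304 − 0.1633 = 0.0671 ≈ 0.07
Risk-neutral Pr[S_T < K] = N(−d₂) = N(-0.07) = 0.4721

0.4721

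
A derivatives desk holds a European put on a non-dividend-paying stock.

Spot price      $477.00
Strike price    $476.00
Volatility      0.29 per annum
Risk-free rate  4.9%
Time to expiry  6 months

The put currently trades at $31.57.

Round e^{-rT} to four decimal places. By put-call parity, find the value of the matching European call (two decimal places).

exp(−rT) = exp(−0.049·0.5) = 0.9758
Put-call parity: C − P = S − K·e^(−rT) = 477 − 476·0.9758 = 477 − 464.4808 = 12.5192
C = P + (C − P) = 31.57 + (12.5192) = 44.0892

$44.09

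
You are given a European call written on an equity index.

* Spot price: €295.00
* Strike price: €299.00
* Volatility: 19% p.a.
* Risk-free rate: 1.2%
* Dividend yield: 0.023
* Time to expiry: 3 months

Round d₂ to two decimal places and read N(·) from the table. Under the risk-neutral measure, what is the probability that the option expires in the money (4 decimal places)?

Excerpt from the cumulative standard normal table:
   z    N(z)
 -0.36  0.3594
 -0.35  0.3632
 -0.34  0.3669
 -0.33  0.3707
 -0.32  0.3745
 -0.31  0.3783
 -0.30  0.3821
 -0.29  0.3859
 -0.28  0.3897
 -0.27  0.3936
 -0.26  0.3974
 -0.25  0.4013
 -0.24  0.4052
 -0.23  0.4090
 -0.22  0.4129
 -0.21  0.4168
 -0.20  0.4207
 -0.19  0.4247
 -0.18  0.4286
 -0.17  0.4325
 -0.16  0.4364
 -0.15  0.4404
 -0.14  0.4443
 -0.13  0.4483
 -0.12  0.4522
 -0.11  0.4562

T = 0.25;  σ√T = 0.0950
d₁ = [ln(295/299) + (0.012 − 0.023 + 0.19²/2)·0.25] / 0.0950 = [-0.0135 + 0.0018] / 0.0950 = -0.1232 ≈ -0.12
d₂ = d₁ − σ√T = -0.1232 − 0.0950 = -0.2182 ≈ -0.22
Pr(exercise) under Q = N(d₂) = 0.4129

0.4129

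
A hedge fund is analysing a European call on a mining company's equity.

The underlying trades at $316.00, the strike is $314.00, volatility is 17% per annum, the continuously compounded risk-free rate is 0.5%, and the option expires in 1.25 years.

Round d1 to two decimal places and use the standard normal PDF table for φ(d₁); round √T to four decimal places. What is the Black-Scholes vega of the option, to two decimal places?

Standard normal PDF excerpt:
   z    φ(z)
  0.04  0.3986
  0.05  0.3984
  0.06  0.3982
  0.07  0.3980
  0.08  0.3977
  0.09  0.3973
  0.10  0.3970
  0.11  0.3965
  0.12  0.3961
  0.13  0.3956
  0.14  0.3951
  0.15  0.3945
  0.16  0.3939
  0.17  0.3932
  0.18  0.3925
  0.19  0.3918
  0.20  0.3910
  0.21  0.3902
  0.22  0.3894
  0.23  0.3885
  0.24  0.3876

σ√T = 0.17 × 1.1180 = 0.1901
d₁ = [ln(316/314) + (0.005 + 0.17²/2)·1.25] / 0.1901 = [0.0063 + 0.0243] / 0.1901 = 0.1613 → 0.16
√T = √1.25 = 1.1180
φ(d₁) = φ(0.16) = 0.3939
vega = S·φ(d₁)·√T = 316·0.3939·1.1180 = 139.1601

139.16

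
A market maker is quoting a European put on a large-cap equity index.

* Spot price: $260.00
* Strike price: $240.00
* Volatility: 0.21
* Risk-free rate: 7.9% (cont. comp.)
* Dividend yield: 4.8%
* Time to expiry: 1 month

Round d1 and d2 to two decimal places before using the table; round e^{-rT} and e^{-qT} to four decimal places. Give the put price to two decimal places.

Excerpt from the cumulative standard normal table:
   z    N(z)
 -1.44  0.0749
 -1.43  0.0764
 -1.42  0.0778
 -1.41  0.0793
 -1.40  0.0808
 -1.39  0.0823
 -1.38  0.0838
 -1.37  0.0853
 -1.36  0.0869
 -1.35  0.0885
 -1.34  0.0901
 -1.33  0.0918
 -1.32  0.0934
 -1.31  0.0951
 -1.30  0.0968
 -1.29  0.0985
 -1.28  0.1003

T = 0.08333;  σ√T = 0.0606
ln(S/K) + (r − q + σ²/2)T = ln(260/240) + (0.079 − 0.048 + 0.21²/2)·0.08333 = 0.0800 + 0.0044 = 0.0845
d₁ = 0.0845 / 0.0606 = 1.3933 → 1.39
d₂ = d₁ − σ√T = 1.3933 − 0.0606 = 1.3327 → 1.33
exp(−qT) = exp(−0.048·0.08333) = 0.9960;  exp(−rT) = exp(−0.079·0.08333) = 0.9934
N(−d₂) = N(-1.33) = 0.0918;  N(−d₁) = N(-1.39) = 0.0823
P = 240·0.9934·0.0918 − 260·0.9960·0.0823 = 21.8866 − 21.3124 = 0.5742

$0.57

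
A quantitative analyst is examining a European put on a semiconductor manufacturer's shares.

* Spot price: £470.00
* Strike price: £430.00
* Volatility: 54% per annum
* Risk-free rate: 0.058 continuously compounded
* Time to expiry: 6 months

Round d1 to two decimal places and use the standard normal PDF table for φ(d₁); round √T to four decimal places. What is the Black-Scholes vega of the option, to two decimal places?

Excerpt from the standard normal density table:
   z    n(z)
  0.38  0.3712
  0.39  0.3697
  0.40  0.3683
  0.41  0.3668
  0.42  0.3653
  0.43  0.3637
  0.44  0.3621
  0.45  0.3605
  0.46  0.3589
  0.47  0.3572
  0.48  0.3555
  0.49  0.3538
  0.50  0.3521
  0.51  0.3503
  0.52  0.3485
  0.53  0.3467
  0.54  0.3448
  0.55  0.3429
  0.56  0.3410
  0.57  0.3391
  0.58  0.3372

σ√T = 0.54·√0.5 = 0.3818
d₁ = [ln(470/430) + (0.058 + 0.54²/2)·0.5] / 0.3818 = [0.0889 + 0.1019] / 0.3818 = 0.4998 ⇒ 0.50
√T = √0.5 = 0.7071
φ(d₁) = φ(0.50) = 0.3521
vega = S·φ(d₁)·√T = 470·0.3521·0.7071 = 117.0159

117.02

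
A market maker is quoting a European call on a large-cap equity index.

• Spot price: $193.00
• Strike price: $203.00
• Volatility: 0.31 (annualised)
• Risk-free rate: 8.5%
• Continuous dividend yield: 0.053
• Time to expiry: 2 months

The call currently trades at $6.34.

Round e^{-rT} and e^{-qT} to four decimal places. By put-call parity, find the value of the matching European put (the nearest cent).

$15.18

e^(−qT) = e^(−0.053·0.1667) = 0.9912;  e^(−rT) = e^(−0.085·0.1667) = 0.9859
Put-call parity: C − P = S·e^(−qT) − K·e^(−rT) = 193·0.9912 − 203·0.9859 = 191.3016 − 200.1377 = -8.8361
P = C − (C − P) = 6.34 − (-8.8361) = 15.1761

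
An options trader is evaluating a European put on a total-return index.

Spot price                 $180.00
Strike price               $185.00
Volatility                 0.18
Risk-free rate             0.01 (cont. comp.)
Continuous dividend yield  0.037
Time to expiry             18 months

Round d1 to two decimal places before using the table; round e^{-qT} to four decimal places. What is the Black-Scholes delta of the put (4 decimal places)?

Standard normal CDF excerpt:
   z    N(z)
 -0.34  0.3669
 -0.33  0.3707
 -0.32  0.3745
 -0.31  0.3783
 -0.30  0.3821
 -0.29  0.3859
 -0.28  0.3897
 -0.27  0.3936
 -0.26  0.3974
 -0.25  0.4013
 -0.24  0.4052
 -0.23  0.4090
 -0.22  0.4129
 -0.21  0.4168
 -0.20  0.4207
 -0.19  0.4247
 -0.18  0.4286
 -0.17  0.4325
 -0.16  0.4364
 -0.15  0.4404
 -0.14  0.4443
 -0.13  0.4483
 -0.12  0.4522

-0.5480

T = 1.5;  σ√T = 0.2205
ln(S/K) + (r − q + σ²/2)T = ln(180/185) + (0.01 − 0.037 + 0.18²/2)·1.5 = -0.0274 − 0.0162 = -0.0436
d₁ = -0.0436 / 0.2205 = -0.1978 ≈ -0.20
N(d₁) = N(-0.20) = 0.4207
Δ_put = exp(−qT)·(N(d₁) − 1) = 0.9460·(0.4207 − 1) = -0.5480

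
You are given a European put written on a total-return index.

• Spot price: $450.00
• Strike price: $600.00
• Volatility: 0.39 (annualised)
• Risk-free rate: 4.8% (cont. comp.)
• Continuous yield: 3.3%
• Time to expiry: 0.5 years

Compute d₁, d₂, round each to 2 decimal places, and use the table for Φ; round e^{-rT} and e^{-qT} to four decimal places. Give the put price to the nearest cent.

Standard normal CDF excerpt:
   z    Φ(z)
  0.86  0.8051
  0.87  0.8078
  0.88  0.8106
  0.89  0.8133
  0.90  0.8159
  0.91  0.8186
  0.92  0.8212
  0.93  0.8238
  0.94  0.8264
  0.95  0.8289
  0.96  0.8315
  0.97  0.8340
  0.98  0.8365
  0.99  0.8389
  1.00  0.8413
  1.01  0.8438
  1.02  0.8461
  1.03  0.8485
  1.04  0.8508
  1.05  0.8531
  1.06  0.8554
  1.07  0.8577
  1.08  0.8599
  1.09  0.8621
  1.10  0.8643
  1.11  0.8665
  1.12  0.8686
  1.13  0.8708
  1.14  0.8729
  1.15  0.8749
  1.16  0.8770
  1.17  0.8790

T = 0.5;  σ√T = 0.2758
d₁ = [ln(450/600) + (0.048 − 0.033 + 0.39²/2)·0.5] / 0.2758 = [-0.2877 + 0.0455] / 0.2758 = -0.8781 → -0.88
d₂ = d₁ − σ√T = -0.8781 − 0.2758 = -1.1539 → -1.15
e^(−qT) = e^(−0.033·0.5) = 0.9836;  e^(−rT) = e^(−0.048·0.5) = 0.9763
N(−d₂) = N(1.15) = 0.8749;  N(−d₁) = N(0.88) = 0.8106
P = 600·0.9763·0.8749 − 450·0.9836·0.8106 = 512.4989 − 358.7878 = 153.7111

$153.71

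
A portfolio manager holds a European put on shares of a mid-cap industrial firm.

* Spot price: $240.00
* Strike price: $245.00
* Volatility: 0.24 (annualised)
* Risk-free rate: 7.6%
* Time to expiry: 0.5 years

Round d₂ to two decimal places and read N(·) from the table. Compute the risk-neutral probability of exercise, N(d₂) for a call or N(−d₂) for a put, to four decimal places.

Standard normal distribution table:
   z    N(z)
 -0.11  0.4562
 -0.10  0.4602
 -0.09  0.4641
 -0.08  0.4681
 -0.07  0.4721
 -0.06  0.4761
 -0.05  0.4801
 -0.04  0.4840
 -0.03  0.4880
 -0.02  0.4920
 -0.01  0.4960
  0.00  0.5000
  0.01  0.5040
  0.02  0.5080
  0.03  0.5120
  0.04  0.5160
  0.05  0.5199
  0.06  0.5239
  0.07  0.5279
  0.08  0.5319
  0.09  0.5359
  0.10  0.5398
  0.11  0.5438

T = 0.5;  σ√T = 0.1697
d₁ = [ln(240/245) + (0.076 + 0.24²/2)·0.5] / 0.1697 = [-0.0206 + 0.0524] / 0.1697 = 0.1873 which rounds to 0.19
d₂ = d₁ − σ√T = 0.1873 − 0.1697 = 0.0176 which rounds to 0.02
Risk-neutral Pr[S_T < K] = N(−d₂) = N(-0.02) = 0.4920

0.4920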